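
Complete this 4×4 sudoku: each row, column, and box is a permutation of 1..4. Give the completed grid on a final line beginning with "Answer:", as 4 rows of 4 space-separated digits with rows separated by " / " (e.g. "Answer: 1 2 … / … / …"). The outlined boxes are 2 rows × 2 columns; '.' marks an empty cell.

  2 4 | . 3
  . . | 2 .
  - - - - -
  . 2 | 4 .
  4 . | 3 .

Step 1. [r4c2∈{1}] only 1 remains possible at r4c2, so r4c2=1.
Step 2. [r2c1∈{1,3}] across col 1, 1 lands solely at r2c1 ⇒ r2c1=1.
Step 3. [r4c4∈{2}] nothing but 2 survives at r4c4. So r4c4=2.
Step 4. [r3c4∈{1}] only 1 remains possible at r3c4, so r3c4=1.
Step 5. [r2c4∈{4}] r2c4 is down to just 4. So r2c4=4.
Step 6. [r2c2∈{3}] r2c2's peers cover all but 3 ⇒ r2c2=3.
Step 7. [r1c3∈{1}] r1c3 has the single candidate 1 ⇒ r1c3=1.
Step 8. [r3c1∈{3}] r3c1's peers cover all but 3. So r3c1=3.

Answer: 2 4 1 3 / 1 3 2 4 / 3 2 4 1 / 4 1 3 2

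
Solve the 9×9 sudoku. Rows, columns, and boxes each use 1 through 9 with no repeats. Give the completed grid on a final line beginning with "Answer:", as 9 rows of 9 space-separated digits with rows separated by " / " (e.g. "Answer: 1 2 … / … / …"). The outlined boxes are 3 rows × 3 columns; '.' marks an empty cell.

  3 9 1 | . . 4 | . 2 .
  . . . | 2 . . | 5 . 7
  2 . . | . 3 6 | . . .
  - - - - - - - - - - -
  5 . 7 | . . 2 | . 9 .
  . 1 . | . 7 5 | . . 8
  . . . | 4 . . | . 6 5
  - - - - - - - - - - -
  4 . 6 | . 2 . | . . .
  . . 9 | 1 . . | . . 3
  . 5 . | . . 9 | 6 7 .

Step 1. [r1c7∈{8}] nothing but 8 survives at r1c7 ⇒ r1c7=8.
Step 2. [r3c2∈{4,7,8}] box 1 places 7 nowhere but r3c2. So r3c2=7.
Step 3. [r9c9∈{1,2,4}] across col 9, 2 lands solely at r9c9. So r9c9=2.
Step 4. [r8c7∈{4}] r8c7's peers cover all but 4 ⇒ r8c7=4.
Step 5. [r2c5∈{1,8,9}] 9 has one home in row 2: r2c5, so r2c5=9.
Step 6. [r3c3∈{4,5,8}] 5 has one home in col 3: r3c3. So r3c3=5.
Step 7. [r3c4∈{8}] r3c4 is down to just 8, so r3c4=8.
Step 8. [r9c4∈{3}] r9c4 has the single candidate 3 ⇒ r9c4=3.
Step 9. [r9c3∈{8}] r9c3's peers cover all but 8 ⇒ r9c3=8.
Step 10. [r6c6∈{1,3,8}] across col 6, 3 lands solely at r6c6 ⇒ r6c6=3.
Step 11. [r5c3∈{2,3,4}] col 3 places 3 nowhere but r5c3. So r5c3=3.
Step 12. [r4c2∈{4,6,8}] across box 4, 4 lands solely at r4c2, so r4c2=4.
Step 13. [r4c9∈{1}] r4c9's peers cover all but 1, so r4c9=1.
Step 14. [r4c5∈{6,8}] 8 has one home in row 4: r4c5. So r4c5=8.
Step 15. [r5c1∈{6,9}] 6 has one home in box 4: r5c1. So r5c1=6.
Step 16. [r3c9∈{4,9}] col 9 places 4 nowhere but r3c9, so r3c9=4.
Step 17. [r3c8∈{1}] r3c8 has the single candidate 1, so r3c8=1.
Step 18. [r1c4∈{5,7}] row 1 places 7 nowhere but r1c4, so r1c4=7.
Step 19. [r7c4∈{5}] only 5 remains possible at r7c4. So r7c4=5.
Step 20. [r7c8∈{8}] r7c8 has the single candidate 8 ⇒ r7c8=8.
Step 21. [r2c1∈{8}] r2c1 has the single candidate 8. So r2c1=8.
Step 22. [r6c3∈{2}] nothing but 2 survives at r6c3, so r6c3=2.
Step 23. [r7c7∈{1,9}] row 7 places 1 nowhere but r7c7, so r7c7=1.
Step 24. [r7c6∈{7}] r7c6 has the single candidate 7. So r7c6=7.
Step 25. [r3c7∈{9}] r3c7 has the single candidate 9 ⇒ r3c7=9.
Step 26. [r7c2∈{3}] r7c2 is down to just 3, so r7c2=3.
Step 27. [r5c7∈{2}] r5c7's peers cover all but 2 ⇒ r5c7=2.
Step 28. [r6c5∈{1}] nothing but 1 survives at r6c5 ⇒ r6c5=1.
Step 29. [r6c1∈{9}] r6c1 is down to just 9 ⇒ r6c1=9.
Step 30. [r2c6∈{1}] r2c6's peers cover all but 1 ⇒ r2c6=1.
Step 31. [r8c8∈{5}] only 5 remains possible at r8c8. So r8c8=5.
Step 32. [r1c9∈{6}] r1c9's peers cover all but 6. So r1c9=6.
Step 33. [r5c8∈{4}] r5c8's peers cover all but 4. So r5c8=4.
Step 34. [r8c5∈{6}] r8c5 has the single candidate 6 ⇒ r8c5=6.
Step 35. [r8c2∈{2}] r8c2's peers cover all but 2. So r8c2=2.
Step 36. [r8c6∈{8}] r8c6 is down to just 8. So r8c6=8.
Step 37. [r6c2∈{8}] r6c2 has the single candidate 8, so r6c2=8.
Step 38. [r4c7∈{3}] r4c7's peers cover all but 3, so r4c7=3.
Step 39. [r7c9∈{9}] r7c9 is down to just 9. So r7c9=9.
Step 40. [r6c7∈{7}] r6c7 has the single candidate 7 ⇒ r6c7=7.
Step 41. [r2c2∈{6}] only 6 remains possible at r2c2 ⇒ r2c2=6.
Step 42. [r9c1∈{1}] only 1 remains possible at r9c1, so r9c1=1.
Step 43. [r2c3∈{4}] r2c3 is down to just 4. So r2c3=4.
Step 44. [r1c5∈{5}] r1c5 is down to just 5 ⇒ r1c5=5.
Step 45. [r2c8∈{3}] nothing but 3 survives at r2c8 ⇒ r2c8=3.
Step 46. [r5c4∈{9}] r5c4 has the single candidate 9. So r5c4=9.
Step 47. [r8c1∈{7}] nothing but 7 survives at r8c1 ⇒ r8c1=7.
Step 48. [r9c5∈{4}] only 4 remains possible at r9c5. So r9c5=4.
Step 49. [r4c4∈{6}] r4c4 has the single candidate 6 ⇒ r4c4=6.

Answer: 3 9 1 7 5 4 8 2 6 / 8 6 4 2 9 1 5 3 7 / 2 7 5 8 3 6 9 1 4 / 5 4 7 6 8 2 3 9 1 / 6 1 3 9 7 5 2 4 8 / 9 8 2 4 1 3 7 6 5 / 4 3 6 5 2 7 1 8 9 / 7 2 9 1 6 8 4 5 3 / 1 5 8 3 4 9 6 7 2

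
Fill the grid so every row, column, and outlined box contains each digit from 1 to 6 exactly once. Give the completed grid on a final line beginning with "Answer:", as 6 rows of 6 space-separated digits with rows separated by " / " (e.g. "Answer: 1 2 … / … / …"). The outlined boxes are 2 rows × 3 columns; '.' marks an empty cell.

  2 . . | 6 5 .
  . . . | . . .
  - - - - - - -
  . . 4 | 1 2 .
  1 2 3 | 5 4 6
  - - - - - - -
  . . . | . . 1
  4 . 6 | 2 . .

Step 1. [r6c5∈{3}] r6c5 has the single candidate 3, so r6c5=3.
Step 2. [r2c4∈{3,4}] r2c4 is the only open cell in col 4 admitting 3 ⇒ r2c4=3.
Step 3. [r6c2∈{1,5}] r6c2 is the only open cell in row 6 admitting 1, so r6c2=1.
Step 4. [r5c1∈{3,5}] 3 has one home in col 1: r5c1, so r5c1=3.
Step 5. [r5c2∈{5}] nothing but 5 survives at r5c2. So r5c2=5.
Step 6. [r3c2∈{6}] r3c2 is down to just 6. So r3c2=6.
Step 7. [r2c2∈{4}] nothing but 4 survives at r2c2. So r2c2=4.
Step 8. [r2c3∈{1,5}] col 3 places 5 nowhere but r2c3. So r2c3=5.
Step 9. [r1c6∈{4}] r1c6's peers cover all but 4 ⇒ r1c6=4.
Step 10. [r1c3∈{1}] nothing but 1 survives at r1c3. So r1c3=1.
Step 11. [r5c4∈{4}] nothing but 4 survives at r5c4 ⇒ r5c4=4.
Step 12. [r3c1∈{5}] nothing but 5 survives at r3c1 ⇒ r3c1=5.
Step 13. [r5c3∈{2}] r5c3 is down to just 2 ⇒ r5c3=2.
Step 14. [r3c6∈{3}] r3c6 is down to just 3. So r3c6=3.
Step 15. [r2c1∈{6}] r2c1 has the single candidate 6, so r2c1=6.
Step 16. [r1c2∈{3}] r1c2's peers cover all but 3, so r1c2=3.
Step 17. [r6c6∈{5}] r6c6's peers cover all but 5, so r6c6=5.
Step 18. [r2c5∈{1}] r2c5 has the single candidate 1. So r2c5=1.
Step 19. [r5c5∈{6}] r5c5's peers cover all but 6. So r5c5=6.
Step 20. [r2c6∈{2}] nothing but 2 survives at r2c6 ⇒ r2c6=2.

Answer: 2 3 1 6 5 4 / 6 4 5 3 1 2 / 5 6 4 1 2 3 / 1 2 3 5 4 6 / 3 5 2 4 6 1 / 4 1 6 2 3 5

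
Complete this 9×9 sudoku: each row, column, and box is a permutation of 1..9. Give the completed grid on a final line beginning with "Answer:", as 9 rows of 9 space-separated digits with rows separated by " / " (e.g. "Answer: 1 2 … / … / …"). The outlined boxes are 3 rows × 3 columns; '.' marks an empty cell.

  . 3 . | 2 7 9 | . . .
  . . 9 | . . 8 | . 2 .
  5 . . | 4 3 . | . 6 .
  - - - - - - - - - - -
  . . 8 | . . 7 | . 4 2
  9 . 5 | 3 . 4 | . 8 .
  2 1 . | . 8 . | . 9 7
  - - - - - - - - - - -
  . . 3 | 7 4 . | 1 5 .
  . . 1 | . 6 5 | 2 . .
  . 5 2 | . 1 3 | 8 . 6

Step 1. [r4c2∈{6}] r4c2 is down to just 6, so r4c2=6.
Step 2. [r8c9∈{3,4,9}] across box 9, 4 lands solely at r8c9. So r8c9=4.
Step 3. [r2c2∈{4,7}] r2c2 is the only open cell in col 2 admitting 4. So r2c2=4.
Step 4. [r6c7∈{3,5,6}] across row 6, 3 lands solely at r6c7, so r6c7=3.
Step 5. [r2c5∈{5}] r2c5 is down to just 5. So r2c5=5.
Step 6. [r1c8∈{1}] nothing but 1 survives at r1c8 ⇒ r1c8=1.
Step 7. [r2c4∈{1,6}] in box 2, 6 fits only at r2c4, so r2c4=6.
Step 8. [r8c4∈{8,9}] 8 has one home in col 4: r8c4 ⇒ r8c4=8.
Step 9. [r8c1∈{7}] r8c1 is down to just 7. So r8c1=7.
Step 10. [r1c9∈{5,8}] 5 has one home in col 9: r1c9 ⇒ r1c9=5.
Step 11. [r1c1∈{6,8}] r1c1 is the only open cell in row 1 admitting 8. So r1c1=8.
Step 12. [r7c9∈{9}] nothing but 9 survives at r7c9 ⇒ r7c9=9.
Step 13. [r4c4∈{1,5,9}] row 4 places 1 nowhere but r4c4 ⇒ r4c4=1.
Step 14. [r3c3∈{7}] only 7 remains possible at r3c3, so r3c3=7.
Step 15. [r8c8∈{3}] nothing but 3 survives at r8c8. So r8c8=3.
Step 16. [r1c7∈{4}] r1c7 is down to just 4 ⇒ r1c7=4.
Step 17. [r5c9∈{1}] only 1 remains possible at r5c9. So r5c9=1.
Step 18. [r5c5∈{2}] r5c5 is down to just 2, so r5c5=2.
Step 19. [r9c4∈{9}] r9c4 has the single candidate 9. So r9c4=9.
Step 20. [r9c8∈{7}] r9c8 is down to just 7. So r9c8=7.
Step 21. [r7c6∈{2}] r7c6 has the single candidate 2 ⇒ r7c6=2.
Step 22. [r3c7∈{9}] nothing but 9 survives at r3c7, so r3c7=9.
Step 23. [r1c3∈{6}] r1c3's peers cover all but 6 ⇒ r1c3=6.
Step 24. [r2c9∈{3}] r2c9 is down to just 3. So r2c9=3.
Step 25. [r2c7∈{7}] only 7 remains possible at r2c7. So r2c7=7.
Step 26. [r4c1∈{3}] r4c1's peers cover all but 3, so r4c1=3.
Step 27. [r7c2∈{8}] r7c2 is down to just 8 ⇒ r7c2=8.
Step 28. [r3c9∈{8}] only 8 remains possible at r3c9 ⇒ r3c9=8.
Step 29. [r4c7∈{5}] r4c7 is down to just 5, so r4c7=5.
Step 30. [r3c6∈{1}] r3c6 has the single candidate 1, so r3c6=1.
Step 31. [r5c7∈{6}] nothing but 6 survives at r5c7 ⇒ r5c7=6.
Step 32. [r5c2∈{7}] r5c2 has the single candidate 7, so r5c2=7.
Step 33. [r7c1∈{6}] r7c1's peers cover all but 6 ⇒ r7c1=6.
Step 34. [r2c1∈{1}] r2c1 has the single candidate 1 ⇒ r2c1=1.
Step 35. [r6c3∈{4}] r6c3 is down to just 4, so r6c3=4.
Step 36. [r4c5∈{9}] r4c5 has the single candidate 9 ⇒ r4c5=9.
Step 37. [r3c2∈{2}] nothing but 2 survives at r3c2. So r3c2=2.
Step 38. [r6c6∈{6}] r6c6's peers cover all but 6 ⇒ r6c6=6.
Step 39. [r9c1∈{4}] r9c1 is down to just 4. So r9c1=4.
Step 40. [r6c4∈{5}] r6c4's peers cover all but 5, so r6c4=5.
Step 41. [r8c2∈{9}] r8c2's peers cover all but 9, so r8c2=9.

Answer: 8 3 6 2 7 9 4 1 5 / 1 4 9 6 5 8 7 2 3 / 5 2 7 4 3 1 9 6 8 / 3 6 8 1 9 7 5 4 2 / 9 7 5 3 2 4 6 8 1 / 2 1 4 5 8 6 3 9 7 / 6 8 3 7 4 2 1 5 9 / 7 9 1 8 6 5 2 3 4 / 4 5 2 9 1 3 8 7 6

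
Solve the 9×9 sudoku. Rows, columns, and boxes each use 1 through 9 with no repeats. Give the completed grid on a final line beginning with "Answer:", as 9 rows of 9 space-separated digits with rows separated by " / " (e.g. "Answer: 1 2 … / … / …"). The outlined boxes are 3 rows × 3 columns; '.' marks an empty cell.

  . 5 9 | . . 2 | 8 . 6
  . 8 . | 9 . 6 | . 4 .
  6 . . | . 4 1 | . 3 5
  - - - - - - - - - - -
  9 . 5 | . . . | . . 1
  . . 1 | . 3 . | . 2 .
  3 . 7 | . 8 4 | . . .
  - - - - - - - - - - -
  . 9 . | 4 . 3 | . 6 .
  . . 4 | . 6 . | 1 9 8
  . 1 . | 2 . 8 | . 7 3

Step 1. [r1c5∈{7}] nothing but 7 survives at r1c5. So r1c5=7.
Step 2. [r5c9∈{4,7,9}] in col 9, 4 fits only at r5c9. So r5c9=4.
Step 3. [r7c1∈{2,5,7,8}] in row 7, 7 fits only at r7c1, so r7c1=7.
Step 4. [r4c6∈{7}] only 7 remains possible at r4c6. So r4c6=7.
Step 5. [r5c7∈{5,6,7,9}] r5c7 is the only open cell in row 5 admitting 7. So r5c7=7.
Step 6. [r2c7∈{2}] r2c7 is down to just 2, so r2c7=2.
Step 7. [r8c6∈{5}] r8c6 is down to just 5 ⇒ r8c6=5.
Step 8. [r4c4∈{6}] nothing but 6 survives at r4c4, so r4c4=6.
Step 9. [r6c2∈{2,6}] across row 6, 2 lands solely at r6c2, so r6c2=2.
Step 10. [r7c7∈{5}] r7c7's peers cover all but 5 ⇒ r7c7=5.
Step 11. [r6c8∈{5}] only 5 remains possible at r6c8. So r6c8=5.
Step 12. [r3c3∈{2}] only 2 remains possible at r3c3. So r3c3=2.
Step 13. [r3c7∈{9}] nothing but 9 survives at r3c7. So r3c7=9.
Step 14. [r1c8∈{1}] r1c8's peers cover all but 1 ⇒ r1c8=1.
Step 15. [r3c2∈{7}] r3c2 is down to just 7, so r3c2=7.
Step 16. [r1c1∈{4}] r1c1's peers cover all but 4 ⇒ r1c1=4.
Step 17. [r4c7∈{3}] r4c7 has the single candidate 3 ⇒ r4c7=3.
Step 18. [r7c3∈{8}] r7c3's peers cover all but 8. So r7c3=8.
Step 19. [r7c9∈{2}] only 2 remains possible at r7c9, so r7c9=2.
Step 20. [r6c9∈{9}] nothing but 9 survives at r6c9. So r6c9=9.
Step 21. [r4c8∈{8}] r4c8's peers cover all but 8, so r4c8=8.
Step 22. [r8c1∈{2}] nothing but 2 survives at r8c1 ⇒ r8c1=2.
Step 23. [r3c4∈{8}] nothing but 8 survives at r3c4. So r3c4=8.
Step 24. [r2c9∈{7}] only 7 remains possible at r2c9. So r2c9=7.
Step 25. [r2c1∈{1}] nothing but 1 survives at r2c1 ⇒ r2c1=1.
Step 26. [r8c4∈{7}] r8c4's peers cover all but 7, so r8c4=7.
Step 27. [r2c3∈{3}] r2c3's peers cover all but 3. So r2c3=3.
Step 28. [r5c2∈{6}] nothing but 6 survives at r5c2 ⇒ r5c2=6.
Step 29. [r9c3∈{6}] nothing but 6 survives at r9c3, so r9c3=6.
Step 30. [r6c7∈{6}] nothing but 6 survives at r6c7 ⇒ r6c7=6.
Step 31. [r5c1∈{8}] r5c1's peers cover all but 8. So r5c1=8.
Step 32. [r6c4∈{1}] only 1 remains possible at r6c4, so r6c4=1.
Step 33. [r5c6∈{9}] nothing but 9 survives at r5c6, so r5c6=9.
Step 34. [r1c4∈{3}] r1c4 is down to just 3, so r1c4=3.
Step 35. [r9c7∈{4}] nothing but 4 survives at r9c7, so r9c7=4.
Step 36. [r8c2∈{3}] r8c2's peers cover all but 3, so r8c2=3.
Step 37. [r9c5∈{9}] nothing but 9 survives at r9c5. So r9c5=9.
Step 38. [r7c5∈{1}] nothing but 1 survives at r7c5 ⇒ r7c5=1.
Step 39. [r2c5∈{5}] nothing but 5 survives at r2c5. So r2c5=5.
Step 40. [r4c5∈{2}] r4c5 is down to just 2, so r4c5=2.
Step 41. [r9c1∈{5}] r9c1 has the single candidate 5 ⇒ r9c1=5.
Step 42. [r4c2∈{4}] r4c2 is down to just 4, so r4c2=4.
Step 43. [r5c4∈{5}] r5c4 is down to just 5 ⇒ r5c4=5.

Answer: 4 5 9 3 7 2 8 1 6 / 1 8 3 9 5 6 2 4 7 / 6 7 2 8 4 1 9 3 5 / 9 4 5 6 2 7 3 8 1 / 8 6 1 5 3 9 7 2 4 / 3 2 7 1 8 4 6 5 9 / 7 9 8 4 1 3 5 6 2 / 2 3 4 7 6 5 1 9 8 / 5 1 6 2 9 8 4 7 3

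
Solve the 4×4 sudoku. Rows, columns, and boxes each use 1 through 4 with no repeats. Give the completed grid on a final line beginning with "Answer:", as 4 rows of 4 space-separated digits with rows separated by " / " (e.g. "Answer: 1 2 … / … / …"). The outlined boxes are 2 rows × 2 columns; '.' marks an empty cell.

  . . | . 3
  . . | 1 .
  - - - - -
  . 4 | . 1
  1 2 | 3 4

Step 1. [r2c1∈{2,3,4}] in row 2, 4 fits only at r2c1, so r2c1=4.
Step 2. [r1c3∈{2,4}] across row 1, 4 lands solely at r1c3, so r1c3=4.
Step 3. [r1c1∈{2}] r1c1 is down to just 2 ⇒ r1c1=2.
Step 4. [r3c1∈{3}] r3c1's peers cover all but 3, so r3c1=3.
Step 5. [r2c4∈{2}] r2c4 is down to just 2. So r2c4=2.
Step 6. [r3c3∈{2}] r3c3 has the single candidate 2, so r3c3=2.
Step 7. [r2c2∈{3}] nothing but 3 survives at r2c2. So r2c2=3.
Step 8. [r1c2∈{1}] r1c2's peers cover all but 1, so r1c2=1.

Answer: 2 1 4 3 / 4 3 1 2 / 3 4 2 1 / 1 2 3 4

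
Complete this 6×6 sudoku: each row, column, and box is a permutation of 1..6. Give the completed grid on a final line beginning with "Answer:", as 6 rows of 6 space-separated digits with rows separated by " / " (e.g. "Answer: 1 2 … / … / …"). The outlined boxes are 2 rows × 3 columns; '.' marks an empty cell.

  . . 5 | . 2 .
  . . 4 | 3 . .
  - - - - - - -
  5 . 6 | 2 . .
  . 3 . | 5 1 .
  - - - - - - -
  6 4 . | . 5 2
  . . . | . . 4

Step 1. [r2c5∈{6}] r2c5 has the single candidate 6. So r2c5=6.
Step 2. [r1c6∈{1}] nothing but 1 survives at r1c6. So r1c6=1.
Step 3. [r5c3∈{1,3}] across row 5, 3 lands solely at r5c3. So r5c3=3.
Step 4. [r6c3∈{1,2}] r6c3 is the only open cell in col 3 admitting 1, so r6c3=1.
Step 5. [r6c1∈{2}] r6c1 is down to just 2 ⇒ r6c1=2.
Step 6. [r3c6∈{3}] r3c6 is down to just 3. So r3c6=3.
Step 7. [r2c1∈{1}] nothing but 1 survives at r2c1, so r2c1=1.
Step 8. [r6c5∈{3}] r6c5 has the single candidate 3, so r6c5=3.
Step 9. [r4c1∈{4}] nothing but 4 survives at r4c1, so r4c1=4.
Step 10. [r1c4∈{4}] r1c4's peers cover all but 4, so r1c4=4.
Step 11. [r1c1∈{3}] r1c1 has the single candidate 3. So r1c1=3.
Step 12. [r5c4∈{1}] r5c4's peers cover all but 1 ⇒ r5c4=1.
Step 13. [r2c6∈{5}] r2c6's peers cover all but 5, so r2c6=5.
Step 14. [r6c4∈{6}] nothing but 6 survives at r6c4 ⇒ r6c4=6.
Step 15. [r1c2∈{6}] only 6 remains possible at r1c2 ⇒ r1c2=6.
Step 16. [r4c6∈{6}] r4c6 has the single candidate 6, so r4c6=6.
Step 17. [r3c2∈{1}] r3c2 has the single candidate 1 ⇒ r3c2=1.
Step 18. [r4c3∈{2}] r4c3's peers cover all but 2, so r4c3=2.
Step 19. [r6c2∈{5}] r6c2's peers cover all but 5. So r6c2=5.
Step 20. [r3c5∈{4}] only 4 remains possible at r3c5 ⇒ r3c5=4.
Step 21. [r2c2∈{2}] r2c2's peers cover all but 2. So r2c2=2.

Answer: 3 6 5 4 2 1 / 1 2 4 3 6 5 / 5 1 6 2 4 3 / 4 3 2 5 1 6 / 6 4 3 1 5 2 / 2 5 1 6 3 4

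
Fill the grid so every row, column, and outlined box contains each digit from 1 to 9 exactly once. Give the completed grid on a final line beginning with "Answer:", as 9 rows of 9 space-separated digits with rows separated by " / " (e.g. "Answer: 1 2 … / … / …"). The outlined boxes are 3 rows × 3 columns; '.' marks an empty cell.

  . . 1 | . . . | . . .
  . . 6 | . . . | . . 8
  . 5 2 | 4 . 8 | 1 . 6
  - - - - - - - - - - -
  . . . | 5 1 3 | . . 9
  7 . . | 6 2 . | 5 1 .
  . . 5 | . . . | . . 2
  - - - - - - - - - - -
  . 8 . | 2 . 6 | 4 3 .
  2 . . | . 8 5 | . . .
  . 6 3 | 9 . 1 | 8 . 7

Step 1. [r7c5∈{7}] r7c5's peers cover all but 7. So r7c5=7.
Step 2. [r3c8∈{7,9}] row 3 places 7 nowhere but r3c8 ⇒ r3c8=7.
Step 3. [r5c3∈{4,8,9}] r5c3 is the only open cell in row 5 admitting 8, so r5c3=8.
Step 4. [r4c3∈{4}] r4c3 has the single candidate 4. So r4c3=4.
Step 5. [r8c2∈{1,4,7,9}] in row 8, 4 fits only at r8c2, so r8c2=4.
Step 6. [r7c1∈{1,5,9}] across box 7, 1 lands solely at r7c1. So r7c1=1.
Step 7. [r1c1∈{3,4,8,9}] across row 1, 8 lands solely at r1c1, so r1c1=8.
Step 8. [r9c8∈{2,5}] across row 9, 2 lands solely at r9c8 ⇒ r9c8=2.
Step 9. [r2c1∈{3,4,9}] col 1 places 4 nowhere but r2c1, so r2c1=4.
Step 10. [r1c5∈{3,5,6,9}] r1c5 is the only open cell in row 1 admitting 6. So r1c5=6.
Step 11. [r4c1∈{6}] nothing but 6 survives at r4c1. So r4c1=6.
Step 12. [r2c5∈{3,5,9}] across col 5, 5 lands solely at r2c5, so r2c5=5.
Step 13. [r2c8∈{9}] nothing but 9 survives at r2c8. So r2c8=9.
Step 14. [r3c5∈{3,9}] col 5 places 3 nowhere but r3c5. So r3c5=3.
Step 15. [r1c4∈{7}] r1c4 is down to just 7 ⇒ r1c4=7.
Step 16. [r6c5∈{4,9}] col 5 places 9 nowhere but r6c5 ⇒ r6c5=9.
Step 17. [r6c1∈{3}] r6c1 is down to just 3 ⇒ r6c1=3.
Step 18. [r1c8∈{4,5}] in col 8, 5 fits only at r1c8. So r1c8=5.
Step 19. [r6c8∈{4,6,8}] across col 8, 4 lands solely at r6c8 ⇒ r6c8=4.
Step 20. [r1c6∈{2,9}] r1c6 is the only open cell in col 6 admitting 9 ⇒ r1c6=9.
Step 21. [r1c2∈{3}] r1c2's peers cover all but 3, so r1c2=3.
Step 22. [r8c7∈{6,9}] 9 has one home in col 7: r8c7, so r8c7=9.
Step 23. [r2c6∈{2}] r2c6 is down to just 2. So r2c6=2.
Step 24. [r6c6∈{7}] r6c6 is down to just 7. So r6c6=7.
Step 25. [r4c2∈{2}] only 2 remains possible at r4c2. So r4c2=2.
Step 26. [r8c3∈{7}] r8c3's peers cover all but 7 ⇒ r8c3=7.
Step 27. [r3c1∈{9}] only 9 remains possible at r3c1 ⇒ r3c1=9.
Step 28. [r7c3∈{9}] r7c3 is down to just 9, so r7c3=9.
Step 29. [r8c8∈{6}] r8c8's peers cover all but 6, so r8c8=6.
Step 30. [r4c8∈{8}] r4c8's peers cover all but 8, so r4c8=8.
Step 31. [r6c7∈{6}] r6c7 is down to just 6 ⇒ r6c7=6.
Step 32. [r2c7∈{3}] nothing but 3 survives at r2c7. So r2c7=3.
Step 33. [r2c4∈{1}] r2c4's peers cover all but 1. So r2c4=1.
Step 34. [r8c9∈{1}] r8c9 has the single candidate 1. So r8c9=1.
Step 35. [r9c1∈{5}] r9c1 is down to just 5, so r9c1=5.
Step 36. [r4c7∈{7}] r4c7's peers cover all but 7. So r4c7=7.
Step 37. [r5c6∈{4}] r5c6 has the single candidate 4, so r5c6=4.
Step 38. [r1c7∈{2}] r1c7 is down to just 2, so r1c7=2.
Step 39. [r5c9∈{3}] r5c9 is down to just 3 ⇒ r5c9=3.
Step 40. [r5c2∈{9}] only 9 remains possible at r5c2, so r5c2=9.
Step 41. [r9c5∈{4}] nothing but 4 survives at r9c5 ⇒ r9c5=4.
Step 42. [r6c4∈{8}] r6c4 is down to just 8 ⇒ r6c4=8.
Step 43. [r7c9∈{5}] r7c9 has the single candidate 5, so r7c9=5.
Step 44. [r8c4∈{3}] r8c4 is down to just 3 ⇒ r8c4=3.
Step 45. [r2c2∈{7}] nothing but 7 survives at r2c2 ⇒ r2c2=7.
Step 46. [r6c2∈{1}] only 1 remains possible at r6c2 ⇒ r6c2=1.
Step 47. [r1c9∈{4}] r1c9's peers cover all but 4, so r1c9=4.

Answer: 8 3 1 7 6 9 2 5 4 / 4 7 6 1 5 2 3 9 8 / 9 5 2 4 3 8 1 7 6 / 6 2 4 5 1 3 7 8 9 / 7 9 8 6 2 4 5 1 3 / 3 1 5 8 9 7 6 4 2 / 1 8 9 2 7 6 4 3 5 / 2 4 7 3 8 5 9 6 1 / 5 6 3 9 4 1 8 2 7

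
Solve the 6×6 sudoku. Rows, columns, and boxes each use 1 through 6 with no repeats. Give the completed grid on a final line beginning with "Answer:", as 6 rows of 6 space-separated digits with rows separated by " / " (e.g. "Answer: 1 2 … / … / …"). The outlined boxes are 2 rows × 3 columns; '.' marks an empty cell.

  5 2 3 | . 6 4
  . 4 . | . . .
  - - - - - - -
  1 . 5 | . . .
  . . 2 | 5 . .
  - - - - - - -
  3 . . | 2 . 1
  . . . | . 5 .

Step 1. [r5c5∈{4}] only 4 remains possible at r5c5, so r5c5=4.
Step 2. [r5c3∈{6}] r5c3 is down to just 6 ⇒ r5c3=6.
Step 3. [r2c3∈{1}] r2c3 is down to just 1 ⇒ r2c3=1.
Step 4. [r2c4∈{3}] r2c4 has the single candidate 3. So r2c4=3.
Step 5. [r6c6∈{3,6}] across row 6, 3 lands solely at r6c6 ⇒ r6c6=3.
Step 6. [r4c6∈{6}] r4c6 is down to just 6. So r4c6=6.
Step 7. [r3c6∈{2}] r3c6's peers cover all but 2, so r3c6=2.
Step 8. [r4c2∈{3}] only 3 remains possible at r4c2. So r4c2=3.
Step 9. [r6c1∈{2,4}] in row 6, 2 fits only at r6c1, so r6c1=2.
Step 10. [r2c1∈{6}] r2c1 is down to just 6. So r2c1=6.
Step 11. [r6c3∈{4}] only 4 remains possible at r6c3 ⇒ r6c3=4.
Step 12. [r4c1∈{4}] r4c1 is down to just 4 ⇒ r4c1=4.
Step 13. [r3c4∈{4}] r3c4 has the single candidate 4 ⇒ r3c4=4.
Step 14. [r6c2∈{1}] r6c2's peers cover all but 1, so r6c2=1.
Step 15. [r1c4∈{1}] nothing but 1 survives at r1c4 ⇒ r1c4=1.
Step 16. [r2c5∈{2}] only 2 remains possible at r2c5 ⇒ r2c5=2.
Step 17. [r2c6∈{5}] r2c6 is down to just 5, so r2c6=5.
Step 18. [r6c4∈{6}] r6c4's peers cover all but 6 ⇒ r6c4=6.
Step 19. [r3c5∈{3}] r3c5 has the single candidate 3, so r3c5=3.
Step 20. [r3c2∈{6}] nothing but 6 survives at r3c2, so r3c2=6.
Step 21. [r4c5∈{1}] r4c5 has the single candidate 1. So r4c5=1.
Step 22. [r5c2∈{5}] r5c2's peers cover all but 5 ⇒ r5c2=5.

Answer: 5 2 3 1 6 4 / 6 4 1 3 2 5 / 1 6 5 4 3 2 / 4 3 2 5 1 6 / 3 5 6 2 4 1 / 2 1 4 6 5 3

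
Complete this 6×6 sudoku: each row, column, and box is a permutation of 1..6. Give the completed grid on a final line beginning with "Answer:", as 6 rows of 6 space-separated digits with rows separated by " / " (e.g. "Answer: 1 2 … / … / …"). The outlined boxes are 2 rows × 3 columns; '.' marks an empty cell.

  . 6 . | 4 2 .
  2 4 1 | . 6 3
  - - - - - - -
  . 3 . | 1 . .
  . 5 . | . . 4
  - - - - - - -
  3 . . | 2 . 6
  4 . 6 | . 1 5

Step 1. [r4c4∈{3,6}] col 4 places 6 nowhere but r4c4. So r4c4=6.
Step 2. [r5c3∈{5}] only 5 remains possible at r5c3. So r5c3=5.
Step 3. [r3c6∈{2}] nothing but 2 survives at r3c6 ⇒ r3c6=2.
Step 4. [r1c1∈{5}] r1c1 is down to just 5. So r1c1=5.
Step 5. [r5c5∈{4}] r5c5 has the single candidate 4. So r5c5=4.
Step 6. [r3c3∈{4}] r3c3 is down to just 4, so r3c3=4.
Step 7. [r6c2∈{2}] r6c2 is down to just 2, so r6c2=2.
Step 8. [r1c3∈{3}] nothing but 3 survives at r1c3, so r1c3=3.
Step 9. [r4c3∈{2}] r4c3 is down to just 2, so r4c3=2.
Step 10. [r2c4∈{5}] r2c4's peers cover all but 5. So r2c4=5.
Step 11. [r3c5∈{5}] r3c5 has the single candidate 5. So r3c5=5.
Step 12. [r1c6∈{1}] r1c6 has the single candidate 1 ⇒ r1c6=1.
Step 13. [r6c4∈{3}] r6c4 is down to just 3, so r6c4=3.
Step 14. [r3c1∈{6}] r3c1 is down to just 6, so r3c1=6.
Step 15. [r4c5∈{3}] r4c5 is down to just 3 ⇒ r4c5=3.
Step 16. [r5c2∈{1}] nothing but 1 survives at r5c2. So r5c2=1.
Step 17. [r4c1∈{1}] nothing but 1 survives at r4c1, so r4c1=1.

Answer: 5 6 3 4 2 1 / 2 4 1 5 6 3 / 6 3 4 1 5 2 / 1 5 2 6 3 4 / 3 1 5 2 4 6 / 4 2 6 3 1 5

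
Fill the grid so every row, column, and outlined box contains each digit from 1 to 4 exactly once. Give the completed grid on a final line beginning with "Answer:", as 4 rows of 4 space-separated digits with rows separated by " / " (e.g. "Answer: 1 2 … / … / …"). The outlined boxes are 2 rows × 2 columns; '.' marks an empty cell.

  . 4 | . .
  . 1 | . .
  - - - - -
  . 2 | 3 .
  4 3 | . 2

Step 1. [r3c4∈{1,4}] 4 has one home in row 3: r3c4. So r3c4=4.
Step 2. [r2c4∈{3}] r2c4's peers cover all but 3, so r2c4=3.
Step 3. [r2c1∈{2}] r2c1's peers cover all but 2, so r2c1=2.
Step 4. [r1c4∈{1}] only 1 remains possible at r1c4, so r1c4=1.
Step 5. [r3c1∈{1}] only 1 remains possible at r3c1, so r3c1=1.
Step 6. [r1c1∈{3}] r1c1's peers cover all but 3. So r1c1=3.
Step 7. [r4c3∈{1}] nothing but 1 survives at r4c3, so r4c3=1.
Step 8. [r1c3∈{2}] r1c3 is down to just 2 ⇒ r1c3=2.
Step 9. [r2c3∈{4}] nothing but 4 survives at r2c3, so r2c3=4.

Answer: 3 4 2 1 / 2 1 4 3 / 1 2 3 4 / 4 3 1 2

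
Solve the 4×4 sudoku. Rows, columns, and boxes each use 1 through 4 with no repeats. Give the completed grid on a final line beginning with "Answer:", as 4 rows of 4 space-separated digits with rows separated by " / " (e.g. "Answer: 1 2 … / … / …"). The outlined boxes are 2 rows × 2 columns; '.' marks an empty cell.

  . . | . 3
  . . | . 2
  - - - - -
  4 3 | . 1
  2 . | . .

Step 1. [r1c1∈{1}] r1c1 has the single candidate 1, so r1c1=1.
Step 2. [r1c3∈{4}] nothing but 4 survives at r1c3. So r1c3=4.
Step 3. [r3c3∈{2}] nothing but 2 survives at r3c3, so r3c3=2.
Step 4. [r4c2∈{1}] r4c2 is down to just 1, so r4c2=1.
Step 5. [r2c3∈{1}] r2c3 has the single candidate 1, so r2c3=1.
Step 6. [r2c2∈{4}] nothing but 4 survives at r2c2. So r2c2=4.
Step 7. [r4c3∈{3}] only 3 remains possible at r4c3, so r4c3=3.
Step 8. [r2c1∈{3}] only 3 remains possible at r2c1, so r2c1=3.
Step 9. [r1c2∈{2}] r1c2's peers cover all but 2. So r1c2=2.
Step 10. [r4c4∈{4}] r4c4 has the single candidate 4, so r4c4=4.

Answer: 1 2 4 3 / 3 4 1 2 / 4 3 2 1 / 2 1 3 4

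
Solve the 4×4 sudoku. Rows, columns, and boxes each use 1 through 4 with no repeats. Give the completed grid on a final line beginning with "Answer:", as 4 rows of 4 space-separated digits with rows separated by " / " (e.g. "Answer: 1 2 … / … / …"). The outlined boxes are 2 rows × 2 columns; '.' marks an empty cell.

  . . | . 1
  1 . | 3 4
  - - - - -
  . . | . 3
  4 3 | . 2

Step 1. [r2c2∈{2}] r2c2's peers cover all but 2, so r2c2=2.
Step 2. [r3c2∈{1}] r3c2's peers cover all but 1. So r3c2=1.
Step 3. [r1c3∈{2}] r1c3 has the single candidate 2, so r1c3=2.
Step 4. [r3c3∈{4}] r3c3's peers cover all but 4 ⇒ r3c3=4.
Step 5. [r1c2∈{4}] r1c2 has the single candidate 4 ⇒ r1c2=4.
Step 6. [r4c3∈{1}] r4c3 has the single candidate 1. So r4c3=1.
Step 7. [r3c1∈{2}] nothing but 2 survives at r3c1 ⇒ r3c1=2.
Step 8. [r1c1∈{3}] nothing but 3 survives at r1c1. So r1c1=3.

Answer: 3 4 2 1 / 1 2 3 4 / 2 1 4 3 / 4 3 1 2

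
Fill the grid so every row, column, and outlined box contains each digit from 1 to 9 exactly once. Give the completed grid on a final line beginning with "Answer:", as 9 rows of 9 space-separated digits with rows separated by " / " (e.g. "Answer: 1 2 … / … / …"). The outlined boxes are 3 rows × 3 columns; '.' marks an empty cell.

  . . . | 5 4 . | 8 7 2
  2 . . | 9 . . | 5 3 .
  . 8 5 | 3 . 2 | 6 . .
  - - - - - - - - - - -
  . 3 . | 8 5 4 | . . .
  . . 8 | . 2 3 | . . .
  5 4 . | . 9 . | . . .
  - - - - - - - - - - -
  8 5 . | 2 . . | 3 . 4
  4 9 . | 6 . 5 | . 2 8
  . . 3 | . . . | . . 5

Step 1. [r2c9∈{1}] r2c9 is down to just 1. So r2c9=1.
Step 2. [r6c6∈{1,6,7}] in box 5, 6 fits only at r6c6 ⇒ r6c6=6.
Step 3. [r1c6∈{1}] r1c6 is down to just 1. So r1c6=1.
Step 4. [r3c5∈{7}] only 7 remains possible at r3c5, so r3c5=7.
Step 5. [r1c2∈{6}] only 6 remains possible at r1c2. So r1c2=6.
Step 6. [r7c5∈{1}] nothing but 1 survives at r7c5 ⇒ r7c5=1.
Step 7. [r3c9∈{9}] r3c9 has the single candidate 9, so r3c9=9.
Step 8. [r5c8∈{1,4,5,6,9}] row 5 places 5 nowhere but r5c8, so r5c8=5.
Step 9. [r5c7∈{1,4,7,9}] 4 has one home in row 5: r5c7 ⇒ r5c7=4.
Step 10. [r5c1∈{1,6,7,9}] in row 5, 9 fits only at r5c1, so r5c1=9.
Step 11. [r2c2∈{7}] nothing but 7 survives at r2c2 ⇒ r2c2=7.
Step 12. [r5c2∈{1}] only 1 remains possible at r5c2, so r5c2=1.
Step 13. [r5c9∈{6,7}] row 5 places 6 nowhere but r5c9 ⇒ r5c9=6.
Step 14. [r4c9∈{7}] only 7 remains possible at r4c9. So r4c9=7.
Step 15. [r9c1∈{1,6,7}] 7 has one home in col 1: r9c1 ⇒ r9c1=7.
Step 16. [r9c8∈{1,6,9}] across row 9, 6 lands solely at r9c8, so r9c8=6.
Step 17. [r9c7∈{1,9}] 1 has one home in row 9: r9c7. So r9c7=1.
Step 18. [r4c7∈{2,9}] in col 7, 9 fits only at r4c7, so r4c7=9.
Step 19. [r6c4∈{1,7}] r6c4 is the only open cell in col 4 admitting 1. So r6c4=1.
Step 20. [r9c5∈{8}] r9c5's peers cover all but 8, so r9c5=8.
Step 21. [r4c3∈{2,6}] in row 4, 2 fits only at r4c3. So r4c3=2.
Step 22. [r9c6∈{9}] r9c6 is down to just 9 ⇒ r9c6=9.
Step 23. [r6c8∈{8}] nothing but 8 survives at r6c8 ⇒ r6c8=8.
Step 24. [r6c9∈{3}] r6c9 is down to just 3 ⇒ r6c9=3.
Step 25. [r7c6∈{7}] r7c6 has the single candidate 7 ⇒ r7c6=7.
Step 26. [r6c3∈{7}] r6c3 has the single candidate 7, so r6c3=7.
Step 27. [r7c8∈{9}] r7c8 has the single candidate 9. So r7c8=9.
Step 28. [r9c4∈{4}] nothing but 4 survives at r9c4, so r9c4=4.
Step 29. [r5c4∈{7}] nothing but 7 survives at r5c4. So r5c4=7.
Step 30. [r1c3∈{9}] r1c3 has the single candidate 9 ⇒ r1c3=9.
Step 31. [r8c7∈{7}] only 7 remains possible at r8c7. So r8c7=7.
Step 32. [r7c3∈{6}] r7c3 is down to just 6, so r7c3=6.
Step 33. [r3c8∈{4}] r3c8's peers cover all but 4. So r3c8=4.
Step 34. [r2c6∈{8}] r2c6 has the single candidate 8 ⇒ r2c6=8.
Step 35. [r1c1∈{3}] only 3 remains possible at r1c1 ⇒ r1c1=3.
Step 36. [r2c5∈{6}] r2c5 is down to just 6. So r2c5=6.
Step 37. [r8c5∈{3}] r8c5 is down to just 3 ⇒ r8c5=3.
Step 38. [r2c3∈{4}] nothing but 4 survives at r2c3, so r2c3=4.
Step 39. [r6c7∈{2}] nothing but 2 survives at r6c7. So r6c7=2.
Step 40. [r9c2∈{2}] r9c2's peers cover all but 2, so r9c2=2.
Step 41. [r8c3∈{1}] only 1 remains possible at r8c3, so r8c3=1.
Step 42. [r4c1∈{6}] r4c1 is down to just 6 ⇒ r4c1=6.
Step 43. [r3c1∈{1}] r3c1's peers cover all but 1 ⇒ r3c1=1.
Step 44. [r4c8∈{1}] only 1 remains possible at r4c8. So r4c8=1.

Answer: 3 6 9 5 4 1 8 7 2 / 2 7 4 9 6 8 5 3 1 / 1 8 5 3 7 2 6 4 9 / 6 3 2 8 5 4 9 1 7 / 9 1 8 7 2 3 4 5 6 / 5 4 7 1 9 6 2 8 3 / 8 5 6 2 1 7 3 9 4 / 4 9 1 6 3 5 7 2 8 / 7 2 3 4 8 9 1 6 5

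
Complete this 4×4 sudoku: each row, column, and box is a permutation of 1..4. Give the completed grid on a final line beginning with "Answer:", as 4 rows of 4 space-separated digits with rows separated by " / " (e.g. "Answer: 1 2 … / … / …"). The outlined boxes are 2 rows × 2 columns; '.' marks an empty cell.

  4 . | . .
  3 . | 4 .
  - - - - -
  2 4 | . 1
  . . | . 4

Step 1. [r1c3∈{1,2,3}] across col 3, 1 lands solely at r1c3, so r1c3=1.
Step 2. [r1c2∈{2}] r1c2 has the single candidate 2 ⇒ r1c2=2.
Step 3. [r4c2∈{1,3}] 3 has one home in col 2: r4c2 ⇒ r4c2=3.
Step 4. [r3c3∈{3}] only 3 remains possible at r3c3 ⇒ r3c3=3.
Step 5. [r2c2∈{1}] r2c2 is down to just 1 ⇒ r2c2=1.
Step 6. [r4c3∈{2}] r4c3 is down to just 2. So r4c3=2.
Step 7. [r1c4∈{3}] only 3 remains possible at r1c4, so r1c4=3.
Step 8. [r2c4∈{2}] nothing but 2 survives at r2c4 ⇒ r2c4=2.
Step 9. [r4c1∈{1}] only 1 remains possible at r4c1, so r4c1=1.

Answer: 4 2 1 3 / 3 1 4 2 / 2 4 3 1 / 1 3 2 4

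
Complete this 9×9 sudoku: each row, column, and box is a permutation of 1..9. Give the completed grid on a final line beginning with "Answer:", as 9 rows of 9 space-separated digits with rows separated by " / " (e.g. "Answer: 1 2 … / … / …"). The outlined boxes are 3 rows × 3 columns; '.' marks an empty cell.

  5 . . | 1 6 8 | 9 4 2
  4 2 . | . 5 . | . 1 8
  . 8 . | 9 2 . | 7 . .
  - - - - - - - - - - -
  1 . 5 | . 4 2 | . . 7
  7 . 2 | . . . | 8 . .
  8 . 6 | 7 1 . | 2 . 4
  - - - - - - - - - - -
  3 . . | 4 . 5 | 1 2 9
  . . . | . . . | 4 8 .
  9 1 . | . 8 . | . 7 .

Step 1. [r2c4∈{3}] r2c4's peers cover all but 3 ⇒ r2c4=3.
Step 2. [r8c3∈{7}] r8c3 is down to just 7 ⇒ r8c3=7.
Step 3. [r6c8∈{3,5,9}] 5 has one home in row 6: r6c8, so r6c8=5.
Step 4. [r3c9∈{3,5,6}] row 3 places 5 nowhere but r3c9. So r3c9=5.
Step 5. [r3c8∈{3,6}] 3 has one home in box 3: r3c8, so r3c8=3.
Step 6. [r8c6∈{1,3,6,9}] in row 8, 1 fits only at r8c6 ⇒ r8c6=1.
Step 7. [r8c1∈{2,6}] 2 has one home in col 1: r8c1 ⇒ r8c1=2.
Step 8. [r8c4∈{6}] nothing but 6 survives at r8c4, so r8c4=6.
Step 9. [r9c6∈{3}] r9c6 has the single candidate 3, so r9c6=3.
Step 10. [r6c2∈{3,9}] row 6 places 3 nowhere but r6c2, so r6c2=3.
Step 11. [r5c6∈{6,9}] in col 6, 6 fits only at r5c6. So r5c6=6.
Step 12. [r5c8∈{9}] r5c8 has the single candidate 9, so r5c8=9.
Step 13. [r2c7∈{6}] r2c7 has the single candidate 6. So r2c7=6.
Step 14. [r8c9∈{3}] r8c9 has the single candidate 3 ⇒ r8c9=3.
Step 15. [r8c2∈{5}] nothing but 5 survives at r8c2. So r8c2=5.
Step 16. [r1c2∈{7}] r1c2 has the single candidate 7, so r1c2=7.
Step 17. [r9c9∈{6}] r9c9 is down to just 6 ⇒ r9c9=6.
Step 18. [r3c3∈{1}] r3c3's peers cover all but 1, so r3c3=1.
Step 19. [r6c6∈{9}] r6c6's peers cover all but 9. So r6c6=9.
Step 20. [r5c9∈{1}] r5c9's peers cover all but 1 ⇒ r5c9=1.
Step 21. [r9c4∈{2}] r9c4 has the single candidate 2, so r9c4=2.
Step 22. [r7c5∈{7}] r7c5 has the single candidate 7 ⇒ r7c5=7.
Step 23. [r2c3∈{9}] r2c3 has the single candidate 9 ⇒ r2c3=9.
Step 24. [r2c6∈{7}] r2c6 has the single candidate 7, so r2c6=7.
Step 25. [r4c4∈{8}] r4c4 has the single candidate 8 ⇒ r4c4=8.
Step 26. [r1c3∈{3}] only 3 remains possible at r1c3, so r1c3=3.
Step 27. [r5c5∈{3}] r5c5's peers cover all but 3, so r5c5=3.
Step 28. [r9c7∈{5}] only 5 remains possible at r9c7 ⇒ r9c7=5.
Step 29. [r7c3∈{8}] only 8 remains possible at r7c3, so r7c3=8.
Step 30. [r4c2∈{9}] r4c2 is down to just 9. So r4c2=9.
Step 31. [r4c7∈{3}] only 3 remains possible at r4c7. So r4c7=3.
Step 32. [r3c1∈{6}] r3c1 is down to just 6, so r3c1=6.
Step 33. [r7c2∈{6}] nothing but 6 survives at r7c2, so r7c2=6.
Step 34. [r8c5∈{9}] nothing but 9 survives at r8c5. So r8c5=9.
Step 35. [r5c4∈{5}] r5c4 has the single candidate 5, so r5c4=5.
Step 36. [r9c3∈{4}] nothing but 4 survives at r9c3. So r9c3=4.
Step 37. [r3c6∈{4}] only 4 remains possible at r3c6. So r3c6=4.
Step 38. [r5c2∈{4}] r5c2 is down to just 4 ⇒ r5c2=4.
Step 39. [r4c8∈{6}] r4c8 is down to just 6 ⇒ r4c8=6.

Answer: 5 7 3 1 6 8 9 4 2 / 4 2 9 3 5 7 6 1 8 / 6 8 1 9 2 4 7 3 5 / 1 9 5 8 4 2 3 6 7 / 7 4 2 5 3 6 8 9 1 / 8 3 6 7 1 9 2 5 4 / 3 6 8 4 7 5 1 2 9 / 2 5 7 6 9 1 4 8 3 / 9 1 4 2 8 3 5 7 6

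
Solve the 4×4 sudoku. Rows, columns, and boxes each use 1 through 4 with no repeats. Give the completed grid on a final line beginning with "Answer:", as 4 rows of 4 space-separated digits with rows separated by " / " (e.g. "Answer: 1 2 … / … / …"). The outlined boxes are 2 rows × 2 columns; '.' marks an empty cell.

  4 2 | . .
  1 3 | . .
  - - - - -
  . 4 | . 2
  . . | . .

Step 1. [r3c3∈{1,3}] across row 3, 1 lands solely at r3c3 ⇒ r3c3=1.
Step 2. [r2c4∈{4}] nothing but 4 survives at r2c4 ⇒ r2c4=4.
Step 3. [r4c4∈{3}] only 3 remains possible at r4c4, so r4c4=3.
Step 4. [r3c1∈{3}] nothing but 3 survives at r3c1, so r3c1=3.
Step 5. [r2c3∈{2}] r2c3's peers cover all but 2, so r2c3=2.
Step 6. [r1c3∈{3}] r1c3 has the single candidate 3 ⇒ r1c3=3.
Step 7. [r4c2∈{1}] nothing but 1 survives at r4c2. So r4c2=1.
Step 8. [r4c1∈{2}] nothing but 2 survives at r4c1. So r4c1=2.
Step 9. [r4c3∈{4}] r4c3 is down to just 4 ⇒ r4c3=4.
Step 10. [r1c4∈{1}] only 1 remains possible at r1c4 ⇒ r1c4=1.

Answer: 4 2 3 1 / 1 3 2 4 / 3 4 1 2 / 2 1 4 3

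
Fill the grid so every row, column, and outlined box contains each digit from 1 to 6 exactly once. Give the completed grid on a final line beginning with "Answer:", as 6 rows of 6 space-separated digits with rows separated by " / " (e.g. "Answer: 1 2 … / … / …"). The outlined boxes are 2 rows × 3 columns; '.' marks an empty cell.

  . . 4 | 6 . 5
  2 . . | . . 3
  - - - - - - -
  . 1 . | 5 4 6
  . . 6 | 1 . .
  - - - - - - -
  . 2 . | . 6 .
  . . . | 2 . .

Step 1. [r3c1∈{3}] r3c1 has the single candidate 3. So r3c1=3.
Step 2. [r6c5∈{1,3,5}] across col 5, 5 lands solely at r6c5. So r6c5=5.
Step 3. [r1c1∈{1}] r1c1's peers cover all but 1 ⇒ r1c1=1.
Step 4. [r5c4∈{3,4}] col 4 places 3 nowhere but r5c4 ⇒ r5c4=3.
Step 5. [r2c2∈{5,6}] row 2 places 6 nowhere but r2c2. So r2c2=6.
Step 6. [r4c2∈{4,5}] across col 2, 5 lands solely at r4c2 ⇒ r4c2=5.
Step 7. [r6c2∈{3,4}] r6c2 is the only open cell in col 2 admitting 4, so r6c2=4.
Step 8. [r6c6∈{1}] r6c6 has the single candidate 1. So r6c6=1.
Step 9. [r4c6∈{2}] r4c6 is down to just 2. So r4c6=2.
Step 10. [r5c3∈{1,5}] row 5 places 1 nowhere but r5c3. So r5c3=1.
Step 11. [r2c3∈{5}] r2c3 has the single candidate 5 ⇒ r2c3=5.
Step 12. [r5c1∈{5}] r5c1 has the single candidate 5, so r5c1=5.
Step 13. [r5c6∈{4}] nothing but 4 survives at r5c6 ⇒ r5c6=4.
Step 14. [r1c5∈{2}] only 2 remains possible at r1c5, so r1c5=2.
Step 15. [r6c1∈{6}] nothing but 6 survives at r6c1 ⇒ r6c1=6.
Step 16. [r3c3∈{2}] r3c3 is down to just 2 ⇒ r3c3=2.
Step 17. [r4c5∈{3}] r4c5 has the single candidate 3, so r4c5=3.
Step 18. [r2c5∈{1}] r2c5 is down to just 1. So r2c5=1.
Step 19. [r1c2∈{3}] nothing but 3 survives at r1c2 ⇒ r1c2=3.
Step 20. [r4c1∈{4}] only 4 remains possible at r4c1. So r4c1=4.
Step 21. [r6c3∈{3}] r6c3 is down to just 3 ⇒ r6c3=3.
Step 22. [r2c4∈{4}] only 4 remains possible at r2c4, so r2c4=4.

Answer: 1 3 4 6 2 5 / 2 6 5 4 1 3 / 3 1 2 5 4 6 / 4 5 6 1 3 2 / 5 2 1 3 6 4 / 6 4 3 2 5 1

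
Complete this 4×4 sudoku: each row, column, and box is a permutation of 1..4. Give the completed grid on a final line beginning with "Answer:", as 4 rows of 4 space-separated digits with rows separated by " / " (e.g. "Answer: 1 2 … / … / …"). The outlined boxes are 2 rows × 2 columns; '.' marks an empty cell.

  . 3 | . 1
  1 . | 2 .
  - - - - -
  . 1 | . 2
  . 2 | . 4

Step 1. [r3c1∈{3,4}] in row 3, 4 fits only at r3c1 ⇒ r3c1=4.
Step 2. [r4c1∈{3}] r4c1 has the single candidate 3 ⇒ r4c1=3.
Step 3. [r1c1∈{2}] r1c1 is down to just 2 ⇒ r1c1=2.
Step 4. [r4c3∈{1}] only 1 remains possible at r4c3, so r4c3=1.
Step 5. [r2c4∈{3}] r2c4 is down to just 3 ⇒ r2c4=3.
Step 6. [r2c2∈{4}] r2c2 is down to just 4. So r2c2=4.
Step 7. [r3c3∈{3}] r3c3 has the single candidate 3, so r3c3=3.
Step 8. [r1c3∈{4}] nothing but 4 survives at r1c3 ⇒ r1c3=4.

Answer: 2 3 4 1 / 1 4 2 3 / 4 1 3 2 / 3 2 1 4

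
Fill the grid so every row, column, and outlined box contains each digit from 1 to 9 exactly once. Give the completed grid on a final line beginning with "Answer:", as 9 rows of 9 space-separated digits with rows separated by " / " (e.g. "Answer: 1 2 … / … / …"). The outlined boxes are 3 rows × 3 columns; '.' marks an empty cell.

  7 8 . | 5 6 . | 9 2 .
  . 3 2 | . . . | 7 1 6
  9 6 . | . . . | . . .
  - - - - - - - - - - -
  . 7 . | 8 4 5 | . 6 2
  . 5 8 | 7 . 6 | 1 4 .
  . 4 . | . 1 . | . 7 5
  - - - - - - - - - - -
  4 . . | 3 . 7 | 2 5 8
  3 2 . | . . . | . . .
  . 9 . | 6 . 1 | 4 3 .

Step 1. [r7c5∈{9}] r7c5 has the single candidate 9, so r7c5=9.
Step 2. [r2c5∈{8}] nothing but 8 survives at r2c5. So r2c5=8.
Step 3. [r1c3∈{1,4}] across row 1, 1 lands solely at r1c3, so r1c3=1.
Step 4. [r3c3∈{4,5}] 4 has one home in col 3: r3c3, so r3c3=4.
Step 5. [r3c9∈{3}] only 3 remains possible at r3c9, so r3c9=3.
Step 6. [r3c6∈{2}] r3c6 is down to just 2. So r3c6=2.
Step 7. [r6c4∈{2,9}] r6c4 is the only open cell in col 4 admitting 2 ⇒ r6c4=2.
Step 8. [r6c6∈{3,9}] box 5 places 9 nowhere but r6c6 ⇒ r6c6=9.
Step 9. [r2c6∈{4}] r2c6's peers cover all but 4 ⇒ r2c6=4.
Step 10. [r8c5∈{5}] r8c5 is down to just 5, so r8c5=5.
Step 11. [r4c7∈{3}] r4c7's peers cover all but 3 ⇒ r4c7=3.
Step 12. [r9c9∈{7}] r9c9's peers cover all but 7, so r9c9=7.
Step 13. [r7c3∈{6}] only 6 remains possible at r7c3, so r7c3=6.
Step 14. [r9c1∈{5,8}] r9c1 is the only open cell in row 9 admitting 8 ⇒ r9c1=8.
Step 15. [r3c7∈{5,8}] r3c7 is the only open cell in row 3 admitting 5, so r3c7=5.
Step 16. [r8c9∈{1,9}] in row 8, 1 fits only at r8c9 ⇒ r8c9=1.
Step 17. [r5c9∈{9}] r5c9 has the single candidate 9 ⇒ r5c9=9.
Step 18. [r8c6∈{8}] nothing but 8 survives at r8c6, so r8c6=8.
Step 19. [r3c5∈{7}] nothing but 7 survives at r3c5, so r3c5=7.
Step 20. [r1c9∈{4}] r1c9 has the single candidate 4, so r1c9=4.
Step 21. [r2c4∈{9}] nothing but 9 survives at r2c4. So r2c4=9.
Step 22. [r8c3∈{7}] only 7 remains possible at r8c3. So r8c3=7.
Step 23. [r5c1∈{2}] only 2 remains possible at r5c1. So r5c1=2.
Step 24. [r3c8∈{8}] nothing but 8 survives at r3c8. So r3c8=8.
Step 25. [r3c4∈{1}] only 1 remains possible at r3c4 ⇒ r3c4=1.
Step 26. [r4c3∈{9}] r4c3's peers cover all but 9, so r4c3=9.
Step 27. [r6c3∈{3}] nothing but 3 survives at r6c3, so r6c3=3.
Step 28. [r6c1∈{6}] r6c1's peers cover all but 6 ⇒ r6c1=6.
Step 29. [r8c7∈{6}] r8c7's peers cover all but 6, so r8c7=6.
Step 30. [r1c6∈{3}] only 3 remains possible at r1c6. So r1c6=3.
Step 31. [r8c8∈{9}] only 9 remains possible at r8c8, so r8c8=9.
Step 32. [r4c1∈{1}] r4c1 has the single candidate 1. So r4c1=1.
Step 33. [r6c7∈{8}] r6c7's peers cover all but 8. So r6c7=8.
Step 34. [r2c1∈{5}] r2c1's peers cover all but 5, so r2c1=5.
Step 35. [r7c2∈{1}] nothing but 1 survives at r7c2. So r7c2=1.
Step 36. [r5c5∈{3}] r5c5 is down to just 3. So r5c5=3.
Step 37. [r9c5∈{2}] nothing but 2 survives at r9c5. So r9c5=2.
Step 38. [r8c4∈{4}] r8c4 is down to just 4 ⇒ r8c4=4.
Step 39. [r9c3∈{5}] nothing but 5 survives at r9c3, so r9c3=5.

Answer: 7 8 1 5 6 3 9 2 4 / 5 3 2 9 8 4 7 1 6 / 9 6 4 1 7 2 5 8 3 / 1 7 9 8 4 5 3 6 2 / 2 5 8 7 3 6 1 4 9 / 6 4 3 2 1 9 8 7 5 / 4 1 6 3 9 7 2 5 8 / 3 2 7 4 5 8 6 9 1 / 8 9 5 6 2 1 4 3 7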